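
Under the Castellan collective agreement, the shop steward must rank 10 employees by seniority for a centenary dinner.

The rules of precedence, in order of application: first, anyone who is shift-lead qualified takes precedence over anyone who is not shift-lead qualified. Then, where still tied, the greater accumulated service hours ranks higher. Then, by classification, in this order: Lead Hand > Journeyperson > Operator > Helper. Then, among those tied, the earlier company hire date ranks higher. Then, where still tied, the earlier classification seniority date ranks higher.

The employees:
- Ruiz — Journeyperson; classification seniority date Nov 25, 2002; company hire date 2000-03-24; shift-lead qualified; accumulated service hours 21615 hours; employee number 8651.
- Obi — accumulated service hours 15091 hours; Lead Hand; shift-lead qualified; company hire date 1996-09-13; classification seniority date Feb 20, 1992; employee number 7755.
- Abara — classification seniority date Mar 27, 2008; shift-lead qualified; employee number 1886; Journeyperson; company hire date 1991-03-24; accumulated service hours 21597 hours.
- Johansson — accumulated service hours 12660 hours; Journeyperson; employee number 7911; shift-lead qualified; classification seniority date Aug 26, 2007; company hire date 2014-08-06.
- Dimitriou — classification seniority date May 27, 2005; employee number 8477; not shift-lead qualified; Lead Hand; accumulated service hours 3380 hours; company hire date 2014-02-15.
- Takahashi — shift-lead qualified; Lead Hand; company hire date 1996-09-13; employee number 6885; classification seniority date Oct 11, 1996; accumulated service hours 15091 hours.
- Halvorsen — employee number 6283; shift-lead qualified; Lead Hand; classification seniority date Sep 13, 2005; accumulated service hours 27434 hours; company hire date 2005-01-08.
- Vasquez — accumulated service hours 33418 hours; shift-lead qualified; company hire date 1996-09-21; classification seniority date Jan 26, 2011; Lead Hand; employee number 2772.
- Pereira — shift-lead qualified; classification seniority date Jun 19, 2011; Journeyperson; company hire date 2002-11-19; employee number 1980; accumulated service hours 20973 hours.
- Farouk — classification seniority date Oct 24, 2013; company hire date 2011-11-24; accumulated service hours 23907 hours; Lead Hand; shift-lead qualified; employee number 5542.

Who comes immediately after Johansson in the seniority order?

Dimitriou

By the first rule: Vasquez, Halvorsen, Farouk, Ruiz, Abara, Pereira, Obi, Takahashi and Johansson (each shift-lead qualified); then Dimitriou (not shift-lead qualified).
Among Vasquez, Halvorsen, Farouk, Ruiz, Abara, Pereira, Obi, Takahashi and Johansson, by accumulated service hours (higher first): Vasquez (33418 hours) before Halvorsen (27434 hours) before Farouk (23907 hours) before Ruiz (21615 hours) before Abara (21597 hours) before Pereira (20973 hours) before Obi and Takahashi (15091 hours) before Johansson (12660 hours).
Obi and Takahashi are each Lead Hand, so the next rule applies.
Obi and Takahashi both have company hire date 1996-09-13, so the next rule applies.
Among Obi and Takahashi, by classification seniority date (earlier first): Obi (Feb 20, 1992) before Takahashi (Oct 11, 1996).
Order: Vasquez, Halvorsen, Farouk, Ruiz, Abara, Pereira, Obi, Takahashi, Johansson, Dimitriou.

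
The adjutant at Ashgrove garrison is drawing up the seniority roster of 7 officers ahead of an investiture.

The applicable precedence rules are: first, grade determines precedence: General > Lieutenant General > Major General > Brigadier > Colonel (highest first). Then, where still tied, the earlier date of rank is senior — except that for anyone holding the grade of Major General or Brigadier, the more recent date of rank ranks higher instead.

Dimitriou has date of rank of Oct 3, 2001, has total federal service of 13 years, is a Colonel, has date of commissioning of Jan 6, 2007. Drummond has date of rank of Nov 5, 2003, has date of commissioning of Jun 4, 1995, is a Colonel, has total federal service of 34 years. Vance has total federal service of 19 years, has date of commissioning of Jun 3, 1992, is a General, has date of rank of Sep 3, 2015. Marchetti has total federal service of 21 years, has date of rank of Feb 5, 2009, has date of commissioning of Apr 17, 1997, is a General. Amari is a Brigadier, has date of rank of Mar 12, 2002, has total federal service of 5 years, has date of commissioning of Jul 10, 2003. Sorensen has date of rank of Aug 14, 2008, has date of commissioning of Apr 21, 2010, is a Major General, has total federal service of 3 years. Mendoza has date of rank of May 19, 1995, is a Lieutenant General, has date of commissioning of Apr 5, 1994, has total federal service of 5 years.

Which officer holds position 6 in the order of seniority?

Dimitriou

By grade: Marchetti and Vance (General); then Mendoza (Lieutenant General); then Sorensen (Major General); then Amari (Brigadier); then Dimitriou and Drummond (Colonel).
Among Marchetti and Vance, by date of rank (earlier first): Marchetti (Feb 5, 2009) before Vance (Sep 3, 2015).
Among Dimitriou and Drummond, by date of rank (earlier first): Dimitriou (Oct 3, 2001) before Drummond (Nov 5, 2003).
Order: Marchetti, Vance, Mendoza, Sorensen, Amari, Dimitriou, Drummond.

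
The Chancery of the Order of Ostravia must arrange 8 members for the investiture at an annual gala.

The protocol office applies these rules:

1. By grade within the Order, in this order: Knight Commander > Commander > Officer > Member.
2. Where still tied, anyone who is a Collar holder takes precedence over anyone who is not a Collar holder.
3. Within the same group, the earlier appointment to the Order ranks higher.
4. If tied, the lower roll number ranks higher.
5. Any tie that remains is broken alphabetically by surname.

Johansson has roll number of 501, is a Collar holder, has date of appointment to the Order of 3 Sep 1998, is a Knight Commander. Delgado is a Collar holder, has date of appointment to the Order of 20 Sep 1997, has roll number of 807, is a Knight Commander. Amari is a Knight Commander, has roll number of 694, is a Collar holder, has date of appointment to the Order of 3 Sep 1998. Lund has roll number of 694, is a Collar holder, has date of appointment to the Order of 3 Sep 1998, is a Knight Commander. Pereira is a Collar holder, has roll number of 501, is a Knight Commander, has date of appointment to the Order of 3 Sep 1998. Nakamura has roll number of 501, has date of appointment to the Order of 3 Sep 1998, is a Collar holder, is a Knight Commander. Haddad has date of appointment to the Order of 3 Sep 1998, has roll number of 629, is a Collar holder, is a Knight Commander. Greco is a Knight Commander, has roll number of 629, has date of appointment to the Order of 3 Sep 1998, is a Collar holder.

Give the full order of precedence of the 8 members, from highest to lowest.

By grade within the Order: Delgado, Johansson, Nakamura, Pereira, Greco, Haddad, Amari and Lund (Knight Commander).
Delgado, Johansson, Nakamura, Pereira, Greco, Haddad, Amari and Lund are each a Collar holder, so the next rule applies.
Among Delgado, Johansson, Nakamura, Pereira, Greco, Haddad, Amari and Lund, by date of appointment to the Order (earlier first): Delgado (20 Sep 1997) before Johansson, Nakamura, Pereira, Greco, Haddad, Amari and Lund (3 Sep 1998).
Among Johansson, Nakamura, Pereira, Greco, Haddad, Amari and Lund, by roll number (lower first): Johansson, Nakamura and Pereira (501) before Greco and Haddad (629) before Amari and Lund (694).
Among Johansson, Nakamura and Pereira, alphabetically by surname: Johansson before Nakamura before Pereira.
Among Greco and Haddad, alphabetically by surname: Greco before Haddad.
Among Amari and Lund, alphabetically by surname: Amari before Lund.
Full order: Delgado, Johansson, Nakamura, Pereira, Greco, Haddad, Amari, Lund.

Delgado, Johansson, Nakamura, Pereira, Greco, Haddad, Amari, Lund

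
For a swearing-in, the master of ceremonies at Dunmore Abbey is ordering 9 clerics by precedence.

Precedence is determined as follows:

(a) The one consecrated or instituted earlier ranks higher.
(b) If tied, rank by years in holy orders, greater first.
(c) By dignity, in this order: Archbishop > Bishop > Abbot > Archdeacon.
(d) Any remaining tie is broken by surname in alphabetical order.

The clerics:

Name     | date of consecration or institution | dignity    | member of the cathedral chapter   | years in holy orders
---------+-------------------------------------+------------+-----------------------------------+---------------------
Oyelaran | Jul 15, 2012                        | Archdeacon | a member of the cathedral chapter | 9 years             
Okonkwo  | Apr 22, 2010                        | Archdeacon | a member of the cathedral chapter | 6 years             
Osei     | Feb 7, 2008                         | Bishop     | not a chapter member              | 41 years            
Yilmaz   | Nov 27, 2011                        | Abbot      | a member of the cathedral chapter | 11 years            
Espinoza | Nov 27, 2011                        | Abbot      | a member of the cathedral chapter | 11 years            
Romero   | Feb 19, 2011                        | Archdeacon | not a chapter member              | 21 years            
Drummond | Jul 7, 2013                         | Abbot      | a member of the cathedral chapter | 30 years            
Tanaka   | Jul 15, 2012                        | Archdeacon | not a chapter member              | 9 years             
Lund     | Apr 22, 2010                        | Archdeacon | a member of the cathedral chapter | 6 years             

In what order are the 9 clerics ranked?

By date of consecration or institution (earlier first): Osei (Feb 7, 2008); then Lund and Okonkwo (both Apr 22, 2010); then Romero (Feb 19, 2011); then Espinoza and Yilmaz (both Nov 27, 2011); then Oyelaran and Tanaka (both Jul 15, 2012); then Drummond (Jul 7, 2013).
Lund and Okonkwo both have years in holy orders 6 years, so the next rule applies.
Lund and Okonkwo are each Archdeacon, so the next rule applies.
Among Lund and Okonkwo, alphabetically by surname: Lund before Okonkwo.
Espinoza and Yilmaz both have years in holy orders 11 years, so the next rule applies.
Espinoza and Yilmaz are each Abbot, so the next rule applies.
Among Espinoza and Yilmaz, alphabetically by surname: Espinoza before Yilmaz.
Oyelaran and Tanaka both have years in holy orders 9 years, so the next rule applies.
Oyelaran and Tanaka are each Archdeacon, so the next rule applies.
Among Oyelaran and Tanaka, alphabetically by surname: Oyelaran before Tanaka.
Full order: Osei, Lund, Okonkwo, Romero, Espinoza, Yilmaz, Oyelaran, Tanaka, Drummond.

Osei, Lund, Okonkwo, Romero, Espinoza, Yilmaz, Oyelaran, Tanaka, Drummond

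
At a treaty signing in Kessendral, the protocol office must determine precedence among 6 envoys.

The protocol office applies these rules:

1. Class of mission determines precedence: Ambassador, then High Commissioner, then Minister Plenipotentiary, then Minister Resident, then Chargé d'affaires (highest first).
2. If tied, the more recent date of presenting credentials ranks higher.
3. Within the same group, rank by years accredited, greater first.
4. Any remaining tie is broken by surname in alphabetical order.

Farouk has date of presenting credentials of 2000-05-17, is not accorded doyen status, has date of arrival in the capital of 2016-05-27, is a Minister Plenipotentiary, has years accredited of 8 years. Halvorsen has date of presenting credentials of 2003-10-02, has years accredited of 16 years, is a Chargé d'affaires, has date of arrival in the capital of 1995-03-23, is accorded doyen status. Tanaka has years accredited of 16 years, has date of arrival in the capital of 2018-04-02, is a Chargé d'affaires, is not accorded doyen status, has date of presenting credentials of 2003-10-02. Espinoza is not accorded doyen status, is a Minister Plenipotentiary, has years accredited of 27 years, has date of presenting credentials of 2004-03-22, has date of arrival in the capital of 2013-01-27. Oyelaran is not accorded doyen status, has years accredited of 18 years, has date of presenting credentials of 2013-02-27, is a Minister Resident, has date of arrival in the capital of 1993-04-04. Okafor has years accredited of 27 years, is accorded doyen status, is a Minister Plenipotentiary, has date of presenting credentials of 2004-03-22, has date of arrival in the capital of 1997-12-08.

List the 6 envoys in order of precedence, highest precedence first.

By class of mission: Espinoza, Okafor and Farouk (Minister Plenipotentiary); then Oyelaran (Minister Resident); then Halvorsen and Tanaka (Chargé d'affaires).
Among Espinoza, Okafor and Farouk, by date of presenting credentials (later first): Espinoza and Okafor (2004-03-22) before Farouk (2000-05-17).
Espinoza and Okafor both have years accredited 27 years, so the next rule applies.
Among Espinoza and Okafor, alphabetically by surname: Espinoza before Okafor.
Halvorsen and Tanaka both have date of presenting credentials 2003-10-02, so the next rule applies.
Halvorsen and Tanaka both have years accredited 16 years, so the next rule applies.
Among Halvorsen and Tanaka, alphabetically by surname: Halvorsen before Tanaka.
Full order: Espinoza, Okafor, Farouk, Oyelaran, Halvorsen, Tanaka.

Espinoza, Okafor, Farouk, Oyelaran, Halvorsen, Tanaka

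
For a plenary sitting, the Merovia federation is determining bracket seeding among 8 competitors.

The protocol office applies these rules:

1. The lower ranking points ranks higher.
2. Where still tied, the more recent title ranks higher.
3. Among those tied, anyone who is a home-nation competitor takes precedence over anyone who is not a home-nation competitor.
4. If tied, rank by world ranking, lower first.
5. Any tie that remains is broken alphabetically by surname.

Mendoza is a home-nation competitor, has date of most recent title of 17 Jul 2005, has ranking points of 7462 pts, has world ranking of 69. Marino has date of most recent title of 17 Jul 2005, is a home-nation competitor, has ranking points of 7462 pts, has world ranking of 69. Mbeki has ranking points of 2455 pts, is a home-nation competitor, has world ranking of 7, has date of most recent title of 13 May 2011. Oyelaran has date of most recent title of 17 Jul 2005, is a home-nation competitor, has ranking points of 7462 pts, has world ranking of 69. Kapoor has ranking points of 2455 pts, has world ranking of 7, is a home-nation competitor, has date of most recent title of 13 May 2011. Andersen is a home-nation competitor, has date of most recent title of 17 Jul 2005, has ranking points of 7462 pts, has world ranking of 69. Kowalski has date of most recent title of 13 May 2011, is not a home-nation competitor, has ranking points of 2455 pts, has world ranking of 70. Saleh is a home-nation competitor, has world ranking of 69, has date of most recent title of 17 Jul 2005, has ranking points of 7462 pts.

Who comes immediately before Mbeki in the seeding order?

By ranking points (lower first): Kapoor, Mbeki and Kowalski (each 2455 pts); then Andersen, Marino, Mendoza, Oyelaran and Saleh (each 7462 pts).
Kapoor, Mbeki and Kowalski all have date of most recent title 13 May 2011, so the next rule applies.
Among Kapoor, Mbeki and Kowalski, a home-nation competitor before not a home-nation competitor: Kapoor and Mbeki (a home-nation competitor) before Kowalski (not a home-nation competitor).
Kapoor and Mbeki both have world ranking 7, so the next rule applies.
Among Kapoor and Mbeki, alphabetically by surname: Kapoor before Mbeki.
Andersen, Marino, Mendoza, Oyelaran and Saleh all have date of most recent title 17 Jul 2005, so the next rule applies.
Andersen, Marino, Mendoza, Oyelaran and Saleh are each a home-nation competitor, so the next rule applies.
Andersen, Marino, Mendoza, Oyelaran and Saleh all have world ranking 69, so the next rule applies.
Among Andersen, Marino, Mendoza, Oyelaran and Saleh, alphabetically by surname: Andersen before Marino before Mendoza before Oyelaran before Saleh.
Order: Kapoor, Mbeki, Kowalski, Andersen, Marino, Mendoza, Oyelaran, Saleh.

Kapoor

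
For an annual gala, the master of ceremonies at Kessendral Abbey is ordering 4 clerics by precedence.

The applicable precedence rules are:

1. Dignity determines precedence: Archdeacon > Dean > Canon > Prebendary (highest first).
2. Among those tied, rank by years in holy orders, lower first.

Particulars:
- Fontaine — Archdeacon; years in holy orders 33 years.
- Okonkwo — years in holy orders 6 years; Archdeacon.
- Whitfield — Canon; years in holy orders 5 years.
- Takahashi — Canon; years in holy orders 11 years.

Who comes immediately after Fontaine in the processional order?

Whitfield

By dignity: Okonkwo and Fontaine (Archdeacon); then Whitfield and Takahashi (Canon).
Among Okonkwo and Fontaine, by years in holy orders (lower first): Okonkwo (6 years) before Fontaine (33 years).
Among Whitfield and Takahashi, by years in holy orders (lower first): Whitfield (5 years) before Takahashi (11 years).
Order: Okonkwo, Fontaine, Whitfield, Takahashi.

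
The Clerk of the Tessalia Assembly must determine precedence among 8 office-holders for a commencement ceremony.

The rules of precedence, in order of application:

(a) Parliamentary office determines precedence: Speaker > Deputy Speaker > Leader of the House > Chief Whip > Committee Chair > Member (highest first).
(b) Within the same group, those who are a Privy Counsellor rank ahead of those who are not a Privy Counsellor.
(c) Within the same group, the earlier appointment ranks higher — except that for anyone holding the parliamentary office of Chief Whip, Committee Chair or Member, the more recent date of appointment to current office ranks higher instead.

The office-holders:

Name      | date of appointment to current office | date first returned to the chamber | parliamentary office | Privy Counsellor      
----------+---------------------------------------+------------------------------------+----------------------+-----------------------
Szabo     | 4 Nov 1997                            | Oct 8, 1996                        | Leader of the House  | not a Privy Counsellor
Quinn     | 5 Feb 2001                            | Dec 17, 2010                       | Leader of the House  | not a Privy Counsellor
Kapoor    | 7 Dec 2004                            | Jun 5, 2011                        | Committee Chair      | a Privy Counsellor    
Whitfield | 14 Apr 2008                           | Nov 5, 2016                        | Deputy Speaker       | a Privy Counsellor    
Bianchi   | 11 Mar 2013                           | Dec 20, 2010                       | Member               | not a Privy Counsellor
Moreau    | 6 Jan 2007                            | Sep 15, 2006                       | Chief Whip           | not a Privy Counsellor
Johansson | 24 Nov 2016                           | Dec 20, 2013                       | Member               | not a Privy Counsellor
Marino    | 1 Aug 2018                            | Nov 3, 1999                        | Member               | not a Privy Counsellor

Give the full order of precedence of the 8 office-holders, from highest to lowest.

By parliamentary office: Whitfield (Deputy Speaker); then Szabo and Quinn (Leader of the House); then Moreau (Chief Whip); then Kapoor (Committee Chair); then Marino, Johansson and Bianchi (Member).
Szabo and Quinn are each not a Privy Counsellor, so the next rule applies.
Among Szabo and Quinn, by date of appointment to current office (earlier first): Szabo (4 Nov 1997) before Quinn (5 Feb 2001).
Marino, Johansson and Bianchi are each not a Privy Counsellor, so the next rule applies.
Among Marino, Johansson and Bianchi, by date of appointment to current office (later first) (reversed rule for this group): Marino (1 Aug 2018) before Johansson (24 Nov 2016) before Bianchi (11 Mar 2013).
Full order: Whitfield, Szabo, Quinn, Moreau, Kapoor, Marino, Johansson, Bianchi.

Whitfield, Szabo, Quinn, Moreau, Kapoor, Marino, Johansson, Bianchi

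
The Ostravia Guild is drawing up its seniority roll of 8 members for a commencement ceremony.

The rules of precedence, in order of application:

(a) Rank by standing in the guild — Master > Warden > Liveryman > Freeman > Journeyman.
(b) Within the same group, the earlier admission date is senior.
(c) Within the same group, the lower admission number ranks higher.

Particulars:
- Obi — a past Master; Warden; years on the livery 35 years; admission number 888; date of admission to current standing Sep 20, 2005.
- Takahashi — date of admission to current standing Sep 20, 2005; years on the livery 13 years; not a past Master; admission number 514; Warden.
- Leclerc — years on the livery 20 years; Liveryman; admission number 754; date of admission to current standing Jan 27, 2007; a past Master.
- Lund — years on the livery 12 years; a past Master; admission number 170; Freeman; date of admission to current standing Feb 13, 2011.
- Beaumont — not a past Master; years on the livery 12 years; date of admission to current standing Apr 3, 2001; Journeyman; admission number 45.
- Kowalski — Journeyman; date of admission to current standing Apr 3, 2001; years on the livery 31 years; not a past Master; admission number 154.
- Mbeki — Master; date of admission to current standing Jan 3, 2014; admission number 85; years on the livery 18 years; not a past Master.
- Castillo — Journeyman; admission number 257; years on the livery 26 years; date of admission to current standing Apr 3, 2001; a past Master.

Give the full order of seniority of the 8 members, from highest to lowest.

By standing in the guild: Mbeki (Master); then Takahashi and Obi (Warden); then Leclerc (Liveryman); then Lund (Freeman); then Beaumont, Kowalski and Castillo (Journeyman).
Takahashi and Obi both have date of admission to current standing Sep 20, 2005, so the next rule applies.
Among Takahashi and Obi, by admission number (lower first): Takahashi (514) before Obi (888).
Beaumont, Kowalski and Castillo all have date of admission to current standing Apr 3, 2001, so the next rule applies.
Among Beaumont, Kowalski and Castillo, by admission number (lower first): Beaumont (45) before Kowalski (154) before Castillo (257).
Full order: Mbeki, Takahashi, Obi, Leclerc, Lund, Beaumont, Kowalski, Castillo.

Mbeki, Takahashi, Obi, Leclerc, Lund, Beaumont, Kowalski, Castillo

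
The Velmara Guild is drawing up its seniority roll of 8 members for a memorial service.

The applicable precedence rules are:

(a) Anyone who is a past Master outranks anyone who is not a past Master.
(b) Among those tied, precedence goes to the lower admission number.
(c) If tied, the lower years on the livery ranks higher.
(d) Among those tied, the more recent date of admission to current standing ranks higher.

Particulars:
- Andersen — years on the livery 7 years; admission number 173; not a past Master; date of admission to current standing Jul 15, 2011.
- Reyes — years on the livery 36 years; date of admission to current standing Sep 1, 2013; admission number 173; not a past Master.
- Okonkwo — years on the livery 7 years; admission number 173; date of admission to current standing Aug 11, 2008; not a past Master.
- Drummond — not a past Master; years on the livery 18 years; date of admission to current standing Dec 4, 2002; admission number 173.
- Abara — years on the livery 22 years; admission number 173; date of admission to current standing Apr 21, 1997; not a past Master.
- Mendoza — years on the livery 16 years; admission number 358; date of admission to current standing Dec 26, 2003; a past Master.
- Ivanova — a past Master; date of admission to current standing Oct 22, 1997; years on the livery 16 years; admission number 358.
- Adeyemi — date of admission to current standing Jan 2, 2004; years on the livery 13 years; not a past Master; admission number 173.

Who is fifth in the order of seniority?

Adeyemi

By the first rule: Mendoza and Ivanova (both a past Master); then Andersen, Okonkwo, Adeyemi, Drummond, Abara and Reyes (each not a past Master).
Mendoza and Ivanova both have admission number 358, so the next rule applies.
Mendoza and Ivanova both have years on the livery 16 years, so the next rule applies.
Among Mendoza and Ivanova, by date of admission to current standing (later first): Mendoza (Dec 26, 2003) before Ivanova (Oct 22, 1997).
Andersen, Okonkwo, Adeyemi, Drummond, Abara and Reyes all have admission number 173, so the next rule applies.
Among Andersen, Okonkwo, Adeyemi, Drummond, Abara and Reyes, by years on the livery (lower first): Andersen and Okonkwo (7 years) before Adeyemi (13 years) before Drummond (18 years) before Abara (22 years) before Reyes (36 years).
Among Andersen and Okonkwo, by date of admission to current standing (later first): Andersen (Jul 15, 2011) before Okonkwo (Aug 11, 2008).
Order: Mendoza, Ivanova, Andersen, Okonkwo, Adeyemi, Drummond, Abara, Reyes.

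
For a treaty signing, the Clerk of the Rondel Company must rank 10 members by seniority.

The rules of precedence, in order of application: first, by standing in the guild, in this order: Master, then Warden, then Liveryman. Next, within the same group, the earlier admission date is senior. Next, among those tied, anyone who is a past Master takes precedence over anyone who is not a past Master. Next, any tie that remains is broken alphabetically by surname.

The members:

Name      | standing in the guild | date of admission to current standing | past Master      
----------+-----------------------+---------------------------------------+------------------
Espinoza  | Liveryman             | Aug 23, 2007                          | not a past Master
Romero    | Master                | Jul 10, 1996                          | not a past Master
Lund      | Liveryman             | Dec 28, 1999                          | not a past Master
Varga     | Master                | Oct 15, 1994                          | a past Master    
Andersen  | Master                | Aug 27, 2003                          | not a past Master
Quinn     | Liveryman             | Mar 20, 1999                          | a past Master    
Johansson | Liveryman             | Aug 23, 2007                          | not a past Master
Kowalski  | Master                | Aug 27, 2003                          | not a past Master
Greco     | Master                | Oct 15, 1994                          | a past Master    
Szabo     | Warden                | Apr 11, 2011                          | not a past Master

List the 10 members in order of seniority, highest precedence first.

Greco, Varga, Romero, Andersen, Kowalski, Szabo, Quinn, Lund, Espinoza, Johansson

By standing in the guild: Greco, Varga, Romero, Andersen and Kowalski (Master); then Szabo (Warden); then Quinn, Lund, Espinoza and Johansson (Liveryman).
Among Greco, Varga, Romero, Andersen and Kowalski, by date of admission to current standing (earlier first): Greco and Varga (Oct 15, 1994) before Romero (Jul 10, 1996) before Andersen and Kowalski (Aug 27, 2003).
Greco and Varga are each a past Master, so the next rule applies.
Among Greco and Varga, alphabetically by surname: Greco before Varga.
Andersen and Kowalski are each not a past Master, so the next rule applies.
Among Andersen and Kowalski, alphabetically by surname: Andersen before Kowalski.
Among Quinn, Lund, Espinoza and Johansson, by date of admission to current standing (earlier first): Quinn (Mar 20, 1999) before Lund (Dec 28, 1999) before Espinoza and Johansson (Aug 23, 2007).
Espinoza and Johansson are each not a past Master, so the next rule applies.
Among Espinoza and Johansson, alphabetically by surname: Espinoza before Johansson.
Full order: Greco, Varga, Romero, Andersen, Kowalski, Szabo, Quinn, Lund, Espinoza, Johansson.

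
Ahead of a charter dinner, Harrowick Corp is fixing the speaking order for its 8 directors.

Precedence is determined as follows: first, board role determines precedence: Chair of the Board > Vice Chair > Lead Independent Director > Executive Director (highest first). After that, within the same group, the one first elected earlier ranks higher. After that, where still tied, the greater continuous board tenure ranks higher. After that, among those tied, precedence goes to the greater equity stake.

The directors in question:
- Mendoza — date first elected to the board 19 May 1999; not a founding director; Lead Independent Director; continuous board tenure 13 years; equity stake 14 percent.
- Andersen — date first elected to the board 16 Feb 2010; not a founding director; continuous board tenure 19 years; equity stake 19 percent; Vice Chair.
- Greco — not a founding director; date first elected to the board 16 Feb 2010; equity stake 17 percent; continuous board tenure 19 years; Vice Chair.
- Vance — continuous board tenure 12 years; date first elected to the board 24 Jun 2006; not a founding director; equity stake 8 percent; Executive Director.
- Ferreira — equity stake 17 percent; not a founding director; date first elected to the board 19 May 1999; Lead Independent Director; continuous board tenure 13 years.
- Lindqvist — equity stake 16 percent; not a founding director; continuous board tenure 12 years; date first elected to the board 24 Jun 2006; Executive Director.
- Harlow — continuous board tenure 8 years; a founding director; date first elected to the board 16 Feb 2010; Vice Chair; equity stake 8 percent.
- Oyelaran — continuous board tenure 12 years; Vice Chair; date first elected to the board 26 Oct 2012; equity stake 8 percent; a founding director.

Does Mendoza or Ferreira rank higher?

By board role: Andersen, Greco, Harlow and Oyelaran (Vice Chair); then Ferreira and Mendoza (Lead Independent Director); then Lindqvist and Vance (Executive Director).
Among Andersen, Greco, Harlow and Oyelaran, by date first elected to the board (earlier first): Andersen, Greco and Harlow (16 Feb 2010) before Oyelaran (26 Oct 2012).
Among Andersen, Greco and Harlow, by continuous board tenure (higher first): Andersen and Greco (19 years) before Harlow (8 years).
Among Andersen and Greco, by equity stake (higher first): Andersen (19 percent) before Greco (17 percent).
Ferreira and Mendoza both have date first elected to the board 19 May 1999, so the next rule applies.
Ferreira and Mendoza both have continuous board tenure 13 years, so the next rule applies.
Among Ferreira and Mendoza, by equity stake (higher first): Ferreira (17 percent) before Mendoza (14 percent).
Lindqvist and Vance both have date first elected to the board 24 Jun 2006, so the next rule applies.
Lindqvist and Vance both have continuous board tenure 12 years, so the next rule applies.
Among Lindqvist and Vance, by equity stake (higher first): Lindqvist (16 percent) before Vance (8 percent).
So Ferreira takes precedence.

Ferreira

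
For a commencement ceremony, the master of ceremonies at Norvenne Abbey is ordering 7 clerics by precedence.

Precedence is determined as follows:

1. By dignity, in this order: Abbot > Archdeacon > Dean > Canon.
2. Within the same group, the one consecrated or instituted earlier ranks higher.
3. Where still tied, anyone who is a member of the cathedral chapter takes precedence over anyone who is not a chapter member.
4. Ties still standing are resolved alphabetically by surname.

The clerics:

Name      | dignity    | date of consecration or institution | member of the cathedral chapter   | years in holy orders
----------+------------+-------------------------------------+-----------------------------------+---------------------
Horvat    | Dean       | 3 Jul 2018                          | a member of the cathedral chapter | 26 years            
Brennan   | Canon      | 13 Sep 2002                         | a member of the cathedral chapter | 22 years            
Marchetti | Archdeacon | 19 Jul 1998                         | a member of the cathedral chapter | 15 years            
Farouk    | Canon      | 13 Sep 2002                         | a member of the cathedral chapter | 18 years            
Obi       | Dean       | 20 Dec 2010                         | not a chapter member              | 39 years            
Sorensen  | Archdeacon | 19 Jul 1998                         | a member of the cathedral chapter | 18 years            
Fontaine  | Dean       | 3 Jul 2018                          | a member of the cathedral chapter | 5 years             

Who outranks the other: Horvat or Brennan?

By dignity: Marchetti and Sorensen (Archdeacon); then Obi, Fontaine and Horvat (Dean); then Brennan and Farouk (Canon).
Marchetti and Sorensen both have date of consecration or institution 19 Jul 1998, so the next rule applies.
Marchetti and Sorensen are each a member of the cathedral chapter, so the next rule applies.
Among Marchetti and Sorensen, alphabetically by surname: Marchetti before Sorensen.
Among Obi, Fontaine and Horvat, by date of consecration or institution (earlier first): Obi (20 Dec 2010) before Fontaine and Horvat (3 Jul 2018).
Fontaine and Horvat are each a member of the cathedral chapter, so the next rule applies.
Among Fontaine and Horvat, alphabetically by surname: Fontaine before Horvat.
Brennan and Farouk both have date of consecration or institution 13 Sep 2002, so the next rule applies.
Brennan and Farouk are each a member of the cathedral chapter, so the next rule applies.
Among Brennan and Farouk, alphabetically by surname: Brennan before Farouk.
So Horvat takes precedence.

Horvat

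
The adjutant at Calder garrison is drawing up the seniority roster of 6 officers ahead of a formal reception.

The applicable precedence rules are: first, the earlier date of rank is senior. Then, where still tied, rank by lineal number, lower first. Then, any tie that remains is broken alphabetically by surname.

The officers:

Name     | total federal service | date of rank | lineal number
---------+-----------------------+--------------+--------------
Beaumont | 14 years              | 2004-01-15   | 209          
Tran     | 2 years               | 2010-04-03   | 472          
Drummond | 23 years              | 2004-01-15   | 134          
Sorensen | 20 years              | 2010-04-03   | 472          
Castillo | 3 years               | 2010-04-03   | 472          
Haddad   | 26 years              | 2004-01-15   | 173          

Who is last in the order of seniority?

By date of rank (earlier first): Drummond, Haddad and Beaumont (each 2004-01-15); then Castillo, Sorensen and Tran (each 2010-04-03).
Among Drummond, Haddad and Beaumont, by lineal number (lower first): Drummond (134) before Haddad (173) before Beaumont (209).
Castillo, Sorensen and Tran all have lineal number 472, so the next rule applies.
Among Castillo, Sorensen and Tran, alphabetically by surname: Castillo before Sorensen before Tran.
Order: Drummond, Haddad, Beaumont, Castillo, Sorensen, Tran.

Tran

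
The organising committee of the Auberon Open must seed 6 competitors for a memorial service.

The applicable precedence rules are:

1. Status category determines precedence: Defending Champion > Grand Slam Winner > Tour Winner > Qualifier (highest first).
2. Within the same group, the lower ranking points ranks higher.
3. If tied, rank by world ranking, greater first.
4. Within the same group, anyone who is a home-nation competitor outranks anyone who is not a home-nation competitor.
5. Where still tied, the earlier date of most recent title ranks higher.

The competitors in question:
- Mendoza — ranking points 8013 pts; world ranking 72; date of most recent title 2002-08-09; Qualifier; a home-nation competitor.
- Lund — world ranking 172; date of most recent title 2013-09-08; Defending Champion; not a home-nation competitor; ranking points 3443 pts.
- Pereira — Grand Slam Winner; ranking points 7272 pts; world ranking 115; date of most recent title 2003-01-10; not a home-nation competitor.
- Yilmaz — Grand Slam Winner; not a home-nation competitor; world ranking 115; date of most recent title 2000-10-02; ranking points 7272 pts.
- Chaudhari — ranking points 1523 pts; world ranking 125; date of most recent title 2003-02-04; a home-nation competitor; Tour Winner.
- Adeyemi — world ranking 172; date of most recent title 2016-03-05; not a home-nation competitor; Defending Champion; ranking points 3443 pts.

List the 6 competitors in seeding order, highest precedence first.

By status category: Lund and Adeyemi (Defending Champion); then Yilmaz and Pereira (Grand Slam Winner); then Chaudhari (Tour Winner); then Mendoza (Qualifier).
Lund and Adeyemi both have ranking points 3443 pts, so the next rule applies.
Lund and Adeyemi both have world ranking 172, so the next rule applies.
Lund and Adeyemi are each not a home-nation competitor, so the next rule applies.
Among Lund and Adeyemi, by date of most recent title (earlier first): Lund (2013-09-08) before Adeyemi (2016-03-05).
Yilmaz and Pereira both have ranking points 7272 pts, so the next rule applies.
Yilmaz and Pereira both have world ranking 115, so the next rule applies.
Yilmaz and Pereira are each not a home-nation competitor, so the next rule applies.
Among Yilmaz and Pereira, by date of most recent title (earlier first): Yilmaz (2000-10-02) before Pereira (2003-01-10).
Full order: Lund, Adeyemi, Yilmaz, Pereira, Chaudhari, Mendoza.

Lund, Adeyemi, Yilmaz, Pereira, Chaudhari, Mendoza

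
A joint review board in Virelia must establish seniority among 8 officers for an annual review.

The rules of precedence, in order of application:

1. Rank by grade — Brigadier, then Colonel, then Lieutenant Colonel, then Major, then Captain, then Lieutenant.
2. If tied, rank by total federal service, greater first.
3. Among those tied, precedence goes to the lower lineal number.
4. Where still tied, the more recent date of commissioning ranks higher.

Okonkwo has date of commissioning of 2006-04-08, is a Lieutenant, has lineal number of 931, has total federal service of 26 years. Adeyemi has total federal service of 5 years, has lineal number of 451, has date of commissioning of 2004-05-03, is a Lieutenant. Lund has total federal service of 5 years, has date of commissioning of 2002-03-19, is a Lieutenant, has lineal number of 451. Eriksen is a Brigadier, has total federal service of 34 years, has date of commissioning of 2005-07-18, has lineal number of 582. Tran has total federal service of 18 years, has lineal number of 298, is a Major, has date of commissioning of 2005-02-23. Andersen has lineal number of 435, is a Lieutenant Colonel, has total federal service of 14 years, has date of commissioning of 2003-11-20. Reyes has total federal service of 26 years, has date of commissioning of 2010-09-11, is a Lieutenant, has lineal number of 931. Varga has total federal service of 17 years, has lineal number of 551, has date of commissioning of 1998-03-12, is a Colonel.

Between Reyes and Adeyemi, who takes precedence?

By grade: Eriksen (Brigadier); then Varga (Colonel); then Andersen (Lieutenant Colonel); then Tran (Major); then Reyes, Okonkwo, Adeyemi and Lund (Lieutenant).
Among Reyes, Okonkwo, Adeyemi and Lund, by total federal service (higher first): Reyes and Okonkwo (26 years) before Adeyemi and Lund (5 years).
Reyes and Okonkwo both have lineal number 931, so the next rule applies.
Among Reyes and Okonkwo, by date of commissioning (later first): Reyes (2010-09-11) before Okonkwo (2006-04-08).
Adeyemi and Lund both have lineal number 451, so the next rule applies.
Among Adeyemi and Lund, by date of commissioning (later first): Adeyemi (2004-05-03) before Lund (2002-03-19).
So Reyes takes precedence.

Reyes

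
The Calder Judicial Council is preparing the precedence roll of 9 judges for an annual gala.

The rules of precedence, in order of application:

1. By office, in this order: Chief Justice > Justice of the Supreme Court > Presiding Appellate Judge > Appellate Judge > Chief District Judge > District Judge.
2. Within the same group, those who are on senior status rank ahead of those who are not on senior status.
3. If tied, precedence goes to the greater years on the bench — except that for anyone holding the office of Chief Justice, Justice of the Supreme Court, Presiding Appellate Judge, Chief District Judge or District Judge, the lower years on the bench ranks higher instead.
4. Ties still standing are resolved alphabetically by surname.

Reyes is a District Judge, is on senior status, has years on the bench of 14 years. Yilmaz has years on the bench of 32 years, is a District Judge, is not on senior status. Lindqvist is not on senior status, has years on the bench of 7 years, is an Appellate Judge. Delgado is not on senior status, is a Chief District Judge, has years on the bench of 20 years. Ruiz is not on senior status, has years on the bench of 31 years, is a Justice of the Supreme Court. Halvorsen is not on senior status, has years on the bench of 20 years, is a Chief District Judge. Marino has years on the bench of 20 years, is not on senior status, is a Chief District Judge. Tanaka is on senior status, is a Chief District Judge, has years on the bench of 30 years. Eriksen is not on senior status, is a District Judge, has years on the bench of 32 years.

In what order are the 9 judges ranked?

By office: Ruiz (Justice of the Supreme Court); then Lindqvist (Appellate Judge); then Tanaka, Delgado, Halvorsen and Marino (Chief District Judge); then Reyes, Eriksen and Yilmaz (District Judge).
Among Tanaka, Delgado, Halvorsen and Marino, on senior status before not on senior status: Tanaka (on senior status) before Delgado, Halvorsen and Marino (not on senior status).
Delgado, Halvorsen and Marino all have years on the bench 20 years, so the next rule applies.
Among Delgado, Halvorsen and Marino, alphabetically by surname: Delgado before Halvorsen before Marino.
Among Reyes, Eriksen and Yilmaz, on senior status before not on senior status: Reyes (on senior status) before Eriksen and Yilmaz (not on senior status).
Eriksen and Yilmaz both have years on the bench 32 years, so the next rule applies.
Among Eriksen and Yilmaz, alphabetically by surname: Eriksen before Yilmaz.
Full order: Ruiz, Lindqvist, Tanaka, Delgado, Halvorsen, Marino, Reyes, Eriksen, Yilmaz.

Ruiz, Lindqvist, Tanaka, Delgado, Halvorsen, Marino, Reyes, Eriksen, Yilmaz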